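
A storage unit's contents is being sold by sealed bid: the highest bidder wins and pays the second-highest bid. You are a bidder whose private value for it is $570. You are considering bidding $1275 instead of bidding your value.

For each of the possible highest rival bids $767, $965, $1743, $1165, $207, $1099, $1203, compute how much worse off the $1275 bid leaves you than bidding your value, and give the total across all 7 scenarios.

$2349

The deviation costs you only when the competing bid falls strictly between $570 and $1275; elsewhere both bids give the same outcome.
$767: truthful payoff $0, deviation payoff −$197 → loss $197.
$965: truthful payoff $0, deviation payoff −$395 → loss $395.
$1743: outcomes coincide → loss $0.
$1165: truthful payoff $0, deviation payoff −$595 → loss $595.
$207: outcomes coincide → loss $0.
$1099: truthful payoff $0, deviation payoff −$529 → loss $529.
$1203: truthful payoff $0, deviation payoff −$633 → loss $633.
Total loss = $197 + $395 + $595 + $529 + $633 = $2349.
Because the price is fixed by the runner-up's bid, deviating from your value can only change a good outcome into a bad one — never the reverse.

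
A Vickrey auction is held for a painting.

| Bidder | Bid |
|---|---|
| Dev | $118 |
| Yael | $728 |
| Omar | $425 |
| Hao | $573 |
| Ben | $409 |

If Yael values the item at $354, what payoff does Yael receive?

Highest bid: Yael at $728, so Yael wins.
Second-highest bid: Hao at $573 — that is the price the winner pays.
Yael's payoff = value − price = $354 − $573 = −$219.

−$219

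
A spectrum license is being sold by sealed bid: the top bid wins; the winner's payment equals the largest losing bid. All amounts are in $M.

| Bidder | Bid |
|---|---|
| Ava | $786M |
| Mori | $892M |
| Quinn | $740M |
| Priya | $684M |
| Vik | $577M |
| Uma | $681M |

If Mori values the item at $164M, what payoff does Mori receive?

−$622M

Highest bid: Mori at $892M, so Mori wins.
Second-highest bid: Ava at $786M — that is the price the winner pays.
Mori's payoff = value − price = $164M − $786M = −$622M.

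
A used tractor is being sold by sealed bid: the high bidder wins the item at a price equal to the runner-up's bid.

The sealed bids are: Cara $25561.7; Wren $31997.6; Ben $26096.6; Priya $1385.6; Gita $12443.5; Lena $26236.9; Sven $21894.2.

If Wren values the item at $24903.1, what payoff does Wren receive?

−$1333.8

Highest bid: Wren at $31997.6, so Wren wins.
Second-highest bid: Lena at $26236.9 — that is the price the winner pays.
Wren's payoff = value − price = $24903.1 − $26236.9 = −$1333.8.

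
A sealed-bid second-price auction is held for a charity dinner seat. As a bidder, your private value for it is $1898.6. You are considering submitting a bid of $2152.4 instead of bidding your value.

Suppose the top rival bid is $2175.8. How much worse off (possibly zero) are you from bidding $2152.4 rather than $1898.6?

$0

Bidding your value $1898.6: you lose (since $1898.6 < $2175.8). Payoff $0.
Bidding $2152.4: you lose. Payoff $0.
Difference = $0 − $0 = $0; both bids lead to the same outcome because the competing bid is above both your value and your alternative bid.
In a second-price auction your bid sets only whether you win, not what you pay, so bidding your true value is weakly dominant.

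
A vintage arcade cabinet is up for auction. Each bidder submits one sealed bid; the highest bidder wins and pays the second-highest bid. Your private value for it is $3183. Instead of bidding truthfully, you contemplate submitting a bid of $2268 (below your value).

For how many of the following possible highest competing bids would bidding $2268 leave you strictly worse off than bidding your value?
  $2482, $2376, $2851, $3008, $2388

5

The deviation hurts exactly when the highest competing bid lies strictly between $2268 and $3183 — underbidding then forfeits a profitable win.
$2482: inside the interval → strictly worse (loss $701).
$2376: inside the interval → strictly worse (loss $807).
$2851: inside the interval → strictly worse (loss $332).
$3008: inside the interval → strictly worse (loss $175).
$2388: inside the interval → strictly worse (loss $795).
Count: 5.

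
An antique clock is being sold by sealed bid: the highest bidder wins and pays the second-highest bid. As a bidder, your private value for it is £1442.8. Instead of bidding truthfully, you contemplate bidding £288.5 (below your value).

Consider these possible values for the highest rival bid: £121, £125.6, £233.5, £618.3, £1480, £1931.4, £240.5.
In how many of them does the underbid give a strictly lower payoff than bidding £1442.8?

1

The deviation hurts exactly when the highest competing bid lies strictly between £288.5 and £1442.8 — underbidding then forfeits a profitable win.
£121: below both → same outcome either way.
£125.6: below both → same outcome either way.
£233.5: below both → same outcome either way.
£618.3: inside the interval → strictly worse (loss £824.5).
£1480: above both → same outcome either way.
£1931.4: above both → same outcome either way.
£240.5: below both → same outcome either way.
Count: 1.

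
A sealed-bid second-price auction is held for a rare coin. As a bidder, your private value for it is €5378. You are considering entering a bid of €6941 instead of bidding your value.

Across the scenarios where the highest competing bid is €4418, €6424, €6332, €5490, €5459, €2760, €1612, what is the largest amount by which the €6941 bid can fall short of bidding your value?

€1046

€4418: same outcome either way → loss €0.
€6424: truthful gives €0, deviation gives −€1046 → loss €1046.
€6332: truthful gives €0, deviation gives −€954 → loss €954.
€5490: truthful gives €0, deviation gives −€112 → loss €112.
€5459: truthful gives €0, deviation gives −€81 → loss €81.
€2760: same outcome either way → loss €0.
€1612: same outcome either way → loss €0.
Maximum loss: €1046.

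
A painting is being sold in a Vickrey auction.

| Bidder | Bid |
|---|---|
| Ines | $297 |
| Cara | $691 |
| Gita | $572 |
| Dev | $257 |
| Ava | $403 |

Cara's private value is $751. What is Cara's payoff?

Highest bid: Cara at $691, so Cara wins.
Second-highest bid: Gita at $572 — that is the price the winner pays.
Cara's payoff = value − price = $751 − $572 = $179.

$179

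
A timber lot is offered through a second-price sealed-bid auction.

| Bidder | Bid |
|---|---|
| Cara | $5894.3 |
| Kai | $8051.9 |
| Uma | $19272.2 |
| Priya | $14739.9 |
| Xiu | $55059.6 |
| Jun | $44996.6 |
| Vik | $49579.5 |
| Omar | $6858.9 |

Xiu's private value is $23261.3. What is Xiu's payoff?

−$26318.2

Highest bid: Xiu at $55059.6, so Xiu wins.
Second-highest bid: Vik at $49579.5 — that is the price the winner pays.
Xiu's payoff = value − price = $23261.3 − $49579.5 = −$26318.2.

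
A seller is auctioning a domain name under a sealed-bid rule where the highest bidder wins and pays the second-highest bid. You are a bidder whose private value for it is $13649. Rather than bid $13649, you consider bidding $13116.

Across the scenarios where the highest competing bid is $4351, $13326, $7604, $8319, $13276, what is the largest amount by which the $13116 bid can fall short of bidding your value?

$4351: same outcome either way → loss $0.
$13326: truthful gives $323, deviation gives $0 → loss $323.
$7604: same outcome either way → loss $0.
$8319: same outcome either way → loss $0.
$13276: truthful gives $373, deviation gives $0 → loss $373.
Maximum loss: $373.

$373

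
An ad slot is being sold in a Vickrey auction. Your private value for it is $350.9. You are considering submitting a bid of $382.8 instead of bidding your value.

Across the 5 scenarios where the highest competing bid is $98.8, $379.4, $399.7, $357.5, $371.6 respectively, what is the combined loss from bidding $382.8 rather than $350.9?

The deviation costs you only when the competing bid falls strictly between $350.9 and $382.8; elsewhere both bids give the same outcome.
$98.8: outcomes coincide → loss $0.
$379.4: truthful payoff $0, deviation payoff −$28.5 → loss $28.5.
$399.7: outcomes coincide → loss $0.
$357.5: truthful payoff $0, deviation payoff −$6.6 → loss $6.6.
$371.6: truthful payoff $0, deviation payoff −$20.7 → loss $20.7.
Total loss = $28.5 + $6.6 + $20.7 = $55.8.

$55.8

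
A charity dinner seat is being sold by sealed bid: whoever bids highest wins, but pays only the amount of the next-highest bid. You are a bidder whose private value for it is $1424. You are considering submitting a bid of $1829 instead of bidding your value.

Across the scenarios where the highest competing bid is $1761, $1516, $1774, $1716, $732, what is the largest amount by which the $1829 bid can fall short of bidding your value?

$1761: truthful gives $0, deviation gives −$337 → loss $337.
$1516: truthful gives $0, deviation gives −$92 → loss $92.
$1774: truthful gives $0, deviation gives −$350 → loss $350.
$1716: truthful gives $0, deviation gives −$292 → loss $292.
$732: same outcome either way → loss $0.
Maximum loss: $350.

$350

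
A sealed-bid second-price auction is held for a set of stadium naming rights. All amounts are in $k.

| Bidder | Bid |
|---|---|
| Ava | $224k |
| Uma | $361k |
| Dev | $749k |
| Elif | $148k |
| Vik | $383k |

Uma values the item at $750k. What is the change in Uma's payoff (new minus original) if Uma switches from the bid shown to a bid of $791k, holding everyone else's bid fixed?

$1k

The highest bid among the other bidders is $749k; Uma's bid doesn't change that.
Original bid $361k: Uma is not highest (top rival bid is $749k); payoff $0k.
Alternative bid $791k: Uma is highest, pays the top rival bid $749k; payoff $750k − $749k = $1k.
Change in payoff = $1k − ($0k) = $1k.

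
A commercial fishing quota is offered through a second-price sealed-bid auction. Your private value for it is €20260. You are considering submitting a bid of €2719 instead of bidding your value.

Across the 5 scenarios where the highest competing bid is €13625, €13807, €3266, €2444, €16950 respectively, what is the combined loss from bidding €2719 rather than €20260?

The deviation costs you only when the competing bid falls strictly between €2719 and €20260; elsewhere both bids give the same outcome.
€13625: truthful payoff €6635, deviation payoff €0 → loss €6635.
€13807: truthful payoff €6453, deviation payoff €0 → loss €6453.
€3266: truthful payoff €16994, deviation payoff €0 → loss €16994.
€2444: outcomes coincide → loss €0.
€16950: truthful payoff €3310, deviation payoff €0 → loss €3310.
Total loss = €6635 + €6453 + €16994 + €3310 = €33392.

€33392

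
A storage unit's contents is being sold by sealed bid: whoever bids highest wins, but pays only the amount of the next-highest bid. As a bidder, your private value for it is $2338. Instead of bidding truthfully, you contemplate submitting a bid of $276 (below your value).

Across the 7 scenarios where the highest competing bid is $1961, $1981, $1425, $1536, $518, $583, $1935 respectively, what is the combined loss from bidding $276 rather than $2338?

The deviation costs you only when the competing bid falls strictly between $276 and $2338; elsewhere both bids give the same outcome.
$1961: truthful payoff $377, deviation payoff $0 → loss $377.
$1981: truthful payoff $357, deviation payoff $0 → loss $357.
$1425: truthful payoff $913, deviation payoff $0 → loss $913.
$1536: truthful payoff $802, deviation payoff $0 → loss $802.
$518: truthful payoff $1820, deviation payoff $0 → loss $1820.
$583: truthful payoff $1755, deviation payoff $0 → loss $1755.
$1935: truthful payoff $403, deviation payoff $0 → loss $403.
Total loss = $377 + $357 + $913 + $802 + $1820 + $1755 + $403 = $6427.
In a second-price auction your bid sets only whether you win, not what you pay, so bidding your true value is weakly dominant.

$6427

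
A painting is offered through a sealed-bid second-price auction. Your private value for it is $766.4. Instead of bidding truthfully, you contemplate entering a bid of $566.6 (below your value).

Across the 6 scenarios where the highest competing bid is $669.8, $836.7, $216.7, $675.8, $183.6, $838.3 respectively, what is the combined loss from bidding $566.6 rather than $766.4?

The deviation costs you only when the competing bid falls strictly between $566.6 and $766.4; elsewhere both bids give the same outcome.
$669.8: truthful payoff $96.6, deviation payoff $0 → loss $96.6.
$836.7: outcomes coincide → loss $0.
$216.7: outcomes coincide → loss $0.
$675.8: truthful payoff $90.6, deviation payoff $0 → loss $90.6.
$183.6: outcomes coincide → loss $0.
$838.3: outcomes coincide → loss $0.
Total loss = $96.6 + $90.6 = $187.2.

$187.2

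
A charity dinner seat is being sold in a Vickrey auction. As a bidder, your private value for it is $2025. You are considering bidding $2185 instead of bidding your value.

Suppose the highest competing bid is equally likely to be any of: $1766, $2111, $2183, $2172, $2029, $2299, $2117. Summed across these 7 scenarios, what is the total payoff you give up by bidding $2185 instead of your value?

The deviation costs you only when the competing bid falls strictly between $2025 and $2185; elsewhere both bids give the same outcome.
$1766: outcomes coincide → loss $0.
$2111: truthful payoff $0, deviation payoff −$86 → loss $86.
$2183: truthful payoff $0, deviation payoff −$158 → loss $158.
$2172: truthful payoff $0, deviation payoff −$147 → loss $147.
$2029: truthful payoff $0, deviation payoff −$4 → loss $4.
$2299: outcomes coincide → loss $0.
$2117: truthful payoff $0, deviation payoff −$92 → loss $92.
Total loss = $86 + $158 + $147 + $4 + $92 = $487.

$487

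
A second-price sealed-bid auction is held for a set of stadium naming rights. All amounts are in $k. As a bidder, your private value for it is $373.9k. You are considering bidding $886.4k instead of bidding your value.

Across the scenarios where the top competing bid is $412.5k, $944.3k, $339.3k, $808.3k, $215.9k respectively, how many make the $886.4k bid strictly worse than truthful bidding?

The deviation hurts exactly when the highest competing bid lies strictly between $373.9k and $886.4k — overbidding then wins at a price above your value.
$412.5k: inside the interval → strictly worse (loss $38.6k).
$944.3k: above both → same outcome either way.
$339.3k: below both → same outcome either way.
$808.3k: inside the interval → strictly worse (loss $434.4k).
$215.9k: below both → same outcome either way.
Count: 2.

2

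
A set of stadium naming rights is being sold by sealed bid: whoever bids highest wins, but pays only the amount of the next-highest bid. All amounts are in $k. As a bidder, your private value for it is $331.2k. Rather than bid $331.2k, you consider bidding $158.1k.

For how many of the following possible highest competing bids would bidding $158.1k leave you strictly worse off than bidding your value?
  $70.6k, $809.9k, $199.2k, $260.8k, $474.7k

2

The deviation hurts exactly when the highest competing bid lies strictly between $158.1k and $331.2k — underbidding then forfeits a profitable win.
$70.6k: below both → same outcome either way.
$809.9k: above both → same outcome either way.
$199.2k: inside the interval → strictly worse (loss $132k).
$260.8k: inside the interval → strictly worse (loss $70.4k).
$474.7k: above both → same outcome either way.
Count: 2.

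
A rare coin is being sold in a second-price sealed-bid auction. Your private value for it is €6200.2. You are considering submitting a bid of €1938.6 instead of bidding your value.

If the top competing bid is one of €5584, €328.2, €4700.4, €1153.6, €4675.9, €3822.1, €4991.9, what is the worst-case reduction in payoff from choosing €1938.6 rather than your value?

€2378.1

€5584: truthful gives €616.2, deviation gives €0 → loss €616.2.
€328.2: same outcome either way → loss €0.
€4700.4: truthful gives €1499.8, deviation gives €0 → loss €1499.8.
€1153.6: same outcome either way → loss €0.
€4675.9: truthful gives €1524.3, deviation gives €0 → loss €1524.3.
€3822.1: truthful gives €2378.1, deviation gives €0 → loss €2378.1.
€4991.9: truthful gives €1208.3, deviation gives €0 → loss €1208.3.
Maximum loss: €2378.1.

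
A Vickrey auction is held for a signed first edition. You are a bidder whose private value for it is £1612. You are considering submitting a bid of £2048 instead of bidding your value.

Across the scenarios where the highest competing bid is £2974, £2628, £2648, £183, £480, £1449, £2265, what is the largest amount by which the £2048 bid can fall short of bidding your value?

£2974: same outcome either way → loss £0.
£2628: same outcome either way → loss £0.
£2648: same outcome either way → loss £0.
£183: same outcome either way → loss £0.
£480: same outcome either way → loss £0.
£1449: same outcome either way → loss £0.
£2265: same outcome either way → loss £0.
Maximum loss: £0.

£0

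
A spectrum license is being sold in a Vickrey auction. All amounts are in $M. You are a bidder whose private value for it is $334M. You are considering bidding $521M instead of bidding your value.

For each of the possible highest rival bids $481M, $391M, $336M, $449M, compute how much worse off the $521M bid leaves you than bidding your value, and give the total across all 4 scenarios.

$321M

The deviation costs you only when the competing bid falls strictly between $334M and $521M; elsewhere both bids give the same outcome.
$481M: truthful payoff $0M, deviation payoff −$147M → loss $147M.
$391M: truthful payoff $0M, deviation payoff −$57M → loss $57M.
$336M: truthful payoff $0M, deviation payoff −$2M → loss $2M.
$449M: truthful payoff $0M, deviation payoff −$115M → loss $115M.
Total loss = $147M + $57M + $2M + $115M = $321M.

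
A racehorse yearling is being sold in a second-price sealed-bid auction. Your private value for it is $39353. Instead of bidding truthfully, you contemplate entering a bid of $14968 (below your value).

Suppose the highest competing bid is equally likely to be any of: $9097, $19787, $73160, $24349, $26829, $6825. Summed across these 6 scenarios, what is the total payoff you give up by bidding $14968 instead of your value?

$47094

The deviation costs you only when the competing bid falls strictly between $14968 and $39353; elsewhere both bids give the same outcome.
$9097: outcomes coincide → loss $0.
$19787: truthful payoff $19566, deviation payoff $0 → loss $19566.
$73160: outcomes coincide → loss $0.
$24349: truthful payoff $15004, deviation payoff $0 → loss $15004.
$26829: truthful payoff $12524, deviation payoff $0 → loss $12524.
$6825: outcomes coincide → loss $0.
Total loss = $19566 + $15004 + $12524 = $47094.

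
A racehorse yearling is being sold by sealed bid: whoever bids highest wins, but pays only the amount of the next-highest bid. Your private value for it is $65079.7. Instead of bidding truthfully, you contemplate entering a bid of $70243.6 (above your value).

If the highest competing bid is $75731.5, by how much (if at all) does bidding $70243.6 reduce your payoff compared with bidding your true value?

$0

Bidding your value $65079.7: you lose (since $65079.7 < $75731.5). Payoff $0.
Bidding $70243.6: you lose. Payoff $0.
Difference = $0 − $0 = $0; both bids lead to the same outcome because the competing bid is above both your value and your alternative bid.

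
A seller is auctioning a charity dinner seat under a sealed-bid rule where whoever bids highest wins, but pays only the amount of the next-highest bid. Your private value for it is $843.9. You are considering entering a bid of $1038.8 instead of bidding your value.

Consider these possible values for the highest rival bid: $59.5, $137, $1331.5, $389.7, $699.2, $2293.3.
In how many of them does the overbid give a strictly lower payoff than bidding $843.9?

The deviation hurts exactly when the highest competing bid lies strictly between $843.9 and $1038.8 — overbidding then wins at a price above your value.
$59.5: below both → same outcome either way.
$137: below both → same outcome either way.
$1331.5: above both → same outcome either way.
$389.7: below both → same outcome either way.
$699.2: below both → same outcome either way.
$2293.3: above both → same outcome either way.
Count: 0.

0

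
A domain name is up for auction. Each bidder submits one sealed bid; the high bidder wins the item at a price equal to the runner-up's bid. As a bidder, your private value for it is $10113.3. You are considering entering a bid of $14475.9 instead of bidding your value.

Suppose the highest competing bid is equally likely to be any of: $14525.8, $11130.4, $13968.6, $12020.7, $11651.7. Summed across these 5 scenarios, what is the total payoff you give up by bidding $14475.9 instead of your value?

The deviation costs you only when the competing bid falls strictly between $10113.3 and $14475.9; elsewhere both bids give the same outcome.
$14525.8: outcomes coincide → loss $0.
$11130.4: truthful payoff $0, deviation payoff −$1017.1 → loss $1017.1.
$13968.6: truthful payoff $0, deviation payoff −$3855.3 → loss $3855.3.
$12020.7: truthful payoff $0, deviation payoff −$1907.4 → loss $1907.4.
$11651.7: truthful payoff $0, deviation payoff −$1538.4 → loss $1538.4.
Total loss = $1017.1 + $3855.3 + $1907.4 + $1538.4 = $8318.2.

$8318.2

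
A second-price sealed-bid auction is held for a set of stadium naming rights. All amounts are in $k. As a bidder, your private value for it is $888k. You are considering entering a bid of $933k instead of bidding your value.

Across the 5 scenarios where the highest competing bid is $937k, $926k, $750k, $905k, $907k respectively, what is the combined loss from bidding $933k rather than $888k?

$74k

The deviation costs you only when the competing bid falls strictly between $888k and $933k; elsewhere both bids give the same outcome.
$937k: outcomes coincide → loss $0k.
$926k: truthful payoff $0k, deviation payoff −$38k → loss $38k.
$750k: outcomes coincide → loss $0k.
$905k: truthful payoff $0k, deviation payoff −$17k → loss $17k.
$907k: truthful payoff $0k, deviation payoff −$19k → loss $19k.
Total loss = $38k + $17k + $19k = $74k.
Because the price is fixed by the runner-up's bid, deviating from your value can only change a good outcome into a bad one — never the reverse.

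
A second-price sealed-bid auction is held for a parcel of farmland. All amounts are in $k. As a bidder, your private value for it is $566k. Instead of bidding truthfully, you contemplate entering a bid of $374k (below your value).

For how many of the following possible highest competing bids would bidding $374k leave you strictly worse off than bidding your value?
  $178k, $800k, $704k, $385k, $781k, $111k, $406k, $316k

2

The deviation hurts exactly when the highest competing bid lies strictly between $374k and $566k — underbidding then forfeits a profitable win.
$178k: below both → same outcome either way.
$800k: above both → same outcome either way.
$704k: above both → same outcome either way.
$385k: inside the interval → strictly worse (loss $181k).
$781k: above both → same outcome either way.
$111k: below both → same outcome either way.
$406k: inside the interval → strictly worse (loss $160k).
$316k: below both → same outcome either way.
Count: 2.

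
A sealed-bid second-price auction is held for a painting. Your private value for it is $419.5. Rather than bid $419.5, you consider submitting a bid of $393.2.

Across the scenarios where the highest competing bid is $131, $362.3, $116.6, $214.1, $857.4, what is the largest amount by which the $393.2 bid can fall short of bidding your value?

$0

$131: same outcome either way → loss $0.
$362.3: same outcome either way → loss $0.
$116.6: same outcome either way → loss $0.
$214.1: same outcome either way → loss $0.
$857.4: same outcome either way → loss $0.
Maximum loss: $0.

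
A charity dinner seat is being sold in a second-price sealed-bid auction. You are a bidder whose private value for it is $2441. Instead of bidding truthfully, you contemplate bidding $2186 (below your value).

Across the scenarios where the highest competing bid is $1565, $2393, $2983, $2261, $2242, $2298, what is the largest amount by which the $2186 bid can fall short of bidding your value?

$1565: same outcome either way → loss $0.
$2393: truthful gives $48, deviation gives $0 → loss $48.
$2983: same outcome either way → loss $0.
$2261: truthful gives $180, deviation gives $0 → loss $180.
$2242: truthful gives $199, deviation gives $0 → loss $199.
$2298: truthful gives $143, deviation gives $0 → loss $143.
Maximum loss: $199.

$199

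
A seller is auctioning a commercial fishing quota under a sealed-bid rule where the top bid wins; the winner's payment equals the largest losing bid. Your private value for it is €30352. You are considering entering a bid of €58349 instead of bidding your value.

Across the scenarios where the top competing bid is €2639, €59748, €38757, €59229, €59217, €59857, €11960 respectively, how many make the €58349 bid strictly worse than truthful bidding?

1

The deviation hurts exactly when the highest competing bid lies strictly between €30352 and €58349 — overbidding then wins at a price above your value.
€2639: below both → same outcome either way.
€59748: above both → same outcome either way.
€38757: inside the interval → strictly worse (loss €8405).
€59229: above both → same outcome either way.
€59217: above both → same outcome either way.
€59857: above both → same outcome either way.
€11960: below both → same outcome either way.
Count: 1.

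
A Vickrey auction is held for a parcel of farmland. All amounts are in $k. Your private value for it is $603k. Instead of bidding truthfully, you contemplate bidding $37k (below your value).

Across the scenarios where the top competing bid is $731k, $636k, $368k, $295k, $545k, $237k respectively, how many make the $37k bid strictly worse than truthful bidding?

4

The deviation hurts exactly when the highest competing bid lies strictly between $37k and $603k — underbidding then forfeits a profitable win.
$731k: above both → same outcome either way.
$636k: above both → same outcome either way.
$368k: inside the interval → strictly worse (loss $235k).
$295k: inside the interval → strictly worse (loss $308k).
$545k: inside the interval → strictly worse (loss $58k).
$237k: inside the interval → strictly worse (loss $366k).
Count: 4.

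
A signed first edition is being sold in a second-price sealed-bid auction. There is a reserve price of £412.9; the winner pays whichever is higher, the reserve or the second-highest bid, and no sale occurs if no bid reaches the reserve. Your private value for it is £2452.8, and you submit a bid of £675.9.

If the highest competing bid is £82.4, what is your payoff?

£2039.9

Your bid £675.9 is the highest and exceeds the reserve.
Price = max(second-highest bid, reserve) = max(£82.4, £412.9) = £412.9.
Payoff = £2452.8 − £412.9 = £2039.9.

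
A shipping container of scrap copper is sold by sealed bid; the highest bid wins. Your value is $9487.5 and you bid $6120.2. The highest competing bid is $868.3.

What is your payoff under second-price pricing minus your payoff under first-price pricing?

$5251.9

You have the highest bid, so you win under either rule.
Second-price: pay $868.3 → payoff $8619.2.
First-price: pay your own bid $6120.2 → payoff $3367.3.
Difference = $8619.2 − ($3367.3) = $5251.9.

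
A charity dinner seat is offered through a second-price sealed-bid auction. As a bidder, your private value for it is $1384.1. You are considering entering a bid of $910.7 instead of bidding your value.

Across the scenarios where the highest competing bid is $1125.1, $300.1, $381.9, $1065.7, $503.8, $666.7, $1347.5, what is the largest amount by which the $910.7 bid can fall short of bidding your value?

$318.4

$1125.1: truthful gives $259, deviation gives $0 → loss $259.
$300.1: same outcome either way → loss $0.
$381.9: same outcome either way → loss $0.
$1065.7: truthful gives $318.4, deviation gives $0 → loss $318.4.
$503.8: same outcome either way → loss $0.
$666.7: same outcome either way → loss $0.
$1347.5: truthful gives $36.6, deviation gives $0 → loss $36.6.
Maximum loss: $318.4.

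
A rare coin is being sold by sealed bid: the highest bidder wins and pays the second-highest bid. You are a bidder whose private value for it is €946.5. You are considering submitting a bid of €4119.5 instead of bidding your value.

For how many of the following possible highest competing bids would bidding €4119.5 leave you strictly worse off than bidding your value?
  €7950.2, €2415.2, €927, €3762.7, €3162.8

The deviation hurts exactly when the highest competing bid lies strictly between €946.5 and €4119.5 — overbidding then wins at a price above your value.
€7950.2: above both → same outcome either way.
€2415.2: inside the interval → strictly worse (loss €1468.7).
€927: below both → same outcome either way.
€3762.7: inside the interval → strictly worse (loss €2816.2).
€3162.8: inside the interval → strictly worse (loss €2216.3).
Count: 3.

3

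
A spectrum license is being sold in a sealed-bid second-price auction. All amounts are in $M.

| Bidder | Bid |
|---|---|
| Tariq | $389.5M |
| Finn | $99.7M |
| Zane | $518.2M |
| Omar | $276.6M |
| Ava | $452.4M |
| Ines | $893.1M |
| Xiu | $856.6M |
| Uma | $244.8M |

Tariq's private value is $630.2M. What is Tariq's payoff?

$0M

Highest bid: Ines at $893.1M, so Ines wins.
Second-highest bid: Xiu at $856.6M — that is the price the winner pays.
Tariq did not win, so Tariq pays nothing and receives nothing: payoff $0M.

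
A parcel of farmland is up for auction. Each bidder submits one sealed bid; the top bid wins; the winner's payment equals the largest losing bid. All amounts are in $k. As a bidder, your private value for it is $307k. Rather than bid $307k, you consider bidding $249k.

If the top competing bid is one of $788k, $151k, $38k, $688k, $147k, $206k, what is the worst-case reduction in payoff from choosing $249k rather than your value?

$0k

$788k: same outcome either way → loss $0k.
$151k: same outcome either way → loss $0k.
$38k: same outcome either way → loss $0k.
$688k: same outcome either way → loss $0k.
$147k: same outcome either way → loss $0k.
$206k: same outcome either way → loss $0k.
Maximum loss: $0k.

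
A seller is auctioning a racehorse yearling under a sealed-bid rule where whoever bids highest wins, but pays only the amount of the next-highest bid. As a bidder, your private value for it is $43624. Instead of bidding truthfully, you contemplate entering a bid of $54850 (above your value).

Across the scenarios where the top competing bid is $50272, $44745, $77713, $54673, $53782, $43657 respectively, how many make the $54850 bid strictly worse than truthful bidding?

5

The deviation hurts exactly when the highest competing bid lies strictly between $43624 and $54850 — overbidding then wins at a price above your value.
$50272: inside the interval → strictly worse (loss $6648).
$44745: inside the interval → strictly worse (loss $1121).
$77713: above both → same outcome either way.
$54673: inside the interval → strictly worse (loss $11049).
$53782: inside the interval → strictly worse (loss $10158).
$43657: inside the interval → strictly worse (loss $33).
Count: 5.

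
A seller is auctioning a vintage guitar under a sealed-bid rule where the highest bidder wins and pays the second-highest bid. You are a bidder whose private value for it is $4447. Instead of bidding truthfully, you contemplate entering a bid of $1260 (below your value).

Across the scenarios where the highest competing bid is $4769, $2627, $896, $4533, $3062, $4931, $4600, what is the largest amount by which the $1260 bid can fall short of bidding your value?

$1820

$4769: same outcome either way → loss $0.
$2627: truthful gives $1820, deviation gives $0 → loss $1820.
$896: same outcome either way → loss $0.
$4533: same outcome either way → loss $0.
$3062: truthful gives $1385, deviation gives $0 → loss $1385.
$4931: same outcome either way → loss $0.
$4600: same outcome either way → loss $0.
Maximum loss: $1820.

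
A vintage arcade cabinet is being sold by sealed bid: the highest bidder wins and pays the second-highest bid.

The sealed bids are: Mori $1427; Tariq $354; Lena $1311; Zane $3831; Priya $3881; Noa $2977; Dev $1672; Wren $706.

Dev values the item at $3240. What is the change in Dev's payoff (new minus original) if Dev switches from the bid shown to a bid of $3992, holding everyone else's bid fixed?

−$641

The highest bid among the other bidders is $3881; Dev's bid doesn't change that.
Original bid $1672: Dev is not highest (top rival bid is $3881); payoff $0.
Alternative bid $3992: Dev is highest, pays the top rival bid $3881; payoff $3240 − $3881 = −$641.
Change in payoff = −$641 − ($0) = −$641.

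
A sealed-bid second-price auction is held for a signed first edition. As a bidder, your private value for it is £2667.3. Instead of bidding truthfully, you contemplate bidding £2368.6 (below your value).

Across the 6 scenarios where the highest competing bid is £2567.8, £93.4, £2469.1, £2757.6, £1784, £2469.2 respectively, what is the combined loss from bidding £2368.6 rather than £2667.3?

The deviation costs you only when the competing bid falls strictly between £2368.6 and £2667.3; elsewhere both bids give the same outcome.
£2567.8: truthful payoff £99.5, deviation payoff £0 → loss £99.5.
£93.4: outcomes coincide → loss £0.
£2469.1: truthful payoff £198.2, deviation payoff £0 → loss £198.2.
£2757.6: outcomes coincide → loss £0.
£1784: outcomes coincide → loss £0.
£2469.2: truthful payoff £198.1, deviation payoff £0 → loss £198.1.
Total loss = £99.5 + £198.2 + £198.1 = £495.8.

£495.8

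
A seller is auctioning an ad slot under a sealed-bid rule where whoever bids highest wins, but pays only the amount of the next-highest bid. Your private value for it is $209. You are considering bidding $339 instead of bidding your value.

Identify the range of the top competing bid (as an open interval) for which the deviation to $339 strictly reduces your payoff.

If the competing bid is below $209, both bids win at the same price — no difference.
If it is above $339, both bids lose — no difference.
If it lies strictly between $209 and $339, bidding your value loses (payoff 0) while bidding $339 wins at a price above your value (payoff negative).
So the deviation strictly hurts on the open interval ($209, $339).
Truthful bidding weakly dominates here: raising your bid can only win items priced above your value, and lowering it can only forfeit items priced below.

($209, $339)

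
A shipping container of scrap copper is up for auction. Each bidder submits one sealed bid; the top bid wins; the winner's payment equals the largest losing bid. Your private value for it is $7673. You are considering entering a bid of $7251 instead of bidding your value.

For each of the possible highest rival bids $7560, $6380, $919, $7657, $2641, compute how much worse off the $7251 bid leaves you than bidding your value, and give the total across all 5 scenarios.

$129

The deviation costs you only when the competing bid falls strictly between $7251 and $7673; elsewhere both bids give the same outcome.
$7560: truthful payoff $113, deviation payoff $0 → loss $113.
$6380: outcomes coincide → loss $0.
$919: outcomes coincide → loss $0.
$7657: truthful payoff $16, deviation payoff $0 → loss $16.
$2641: outcomes coincide → loss $0.
Total loss = $113 + $16 = $129.
Because the price is fixed by the runner-up's bid, deviating from your value can only change a good outcome into a bad one — never the reverse.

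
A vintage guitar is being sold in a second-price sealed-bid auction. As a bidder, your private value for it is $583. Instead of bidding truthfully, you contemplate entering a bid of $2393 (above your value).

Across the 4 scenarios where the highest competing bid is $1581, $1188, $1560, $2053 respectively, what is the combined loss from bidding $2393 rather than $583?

$4050

The deviation costs you only when the competing bid falls strictly between $583 and $2393; elsewhere both bids give the same outcome.
$1581: truthful payoff $0, deviation payoff −$998 → loss $998.
$1188: truthful payoff $0, deviation payoff −$605 → loss $605.
$1560: truthful payoff $0, deviation payoff −$977 → loss $977.
$2053: truthful payoff $0, deviation payoff −$1470 → loss $1470.
Total loss = $998 + $605 + $977 + $1470 = $4050.
In a second-price auction your bid sets only whether you win, not what you pay, so bidding your true value is weakly dominant.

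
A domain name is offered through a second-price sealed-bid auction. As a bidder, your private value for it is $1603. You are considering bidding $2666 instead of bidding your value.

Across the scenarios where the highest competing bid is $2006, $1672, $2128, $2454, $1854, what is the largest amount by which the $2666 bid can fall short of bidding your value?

$2006: truthful gives $0, deviation gives −$403 → loss $403.
$1672: truthful gives $0, deviation gives −$69 → loss $69.
$2128: truthful gives $0, deviation gives −$525 → loss $525.
$2454: truthful gives $0, deviation gives −$851 → loss $851.
$1854: truthful gives $0, deviation gives −$251 → loss $251.
Maximum loss: $851.

$851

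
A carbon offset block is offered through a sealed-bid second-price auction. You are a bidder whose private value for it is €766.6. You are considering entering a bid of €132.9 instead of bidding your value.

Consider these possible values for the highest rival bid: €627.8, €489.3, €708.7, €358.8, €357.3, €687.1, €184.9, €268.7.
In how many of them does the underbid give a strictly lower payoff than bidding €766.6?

8

The deviation hurts exactly when the highest competing bid lies strictly between €132.9 and €766.6 — underbidding then forfeits a profitable win.
€627.8: inside the interval → strictly worse (loss €138.8).
€489.3: inside the interval → strictly worse (loss €277.3).
€708.7: inside the interval → strictly worse (loss €57.9).
€358.8: inside the interval → strictly worse (loss €407.8).
€357.3: inside the interval → strictly worse (loss €409.3).
€687.1: inside the interval → strictly worse (loss €79.5).
€184.9: inside the interval → strictly worse (loss €581.7).
€268.7: inside the interval → strictly worse (loss €497.9).
Count: 8.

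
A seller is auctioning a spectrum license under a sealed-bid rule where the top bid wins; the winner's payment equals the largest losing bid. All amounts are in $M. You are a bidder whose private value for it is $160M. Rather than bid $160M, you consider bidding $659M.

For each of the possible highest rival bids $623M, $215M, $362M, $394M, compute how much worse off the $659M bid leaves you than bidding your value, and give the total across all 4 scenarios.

$954M

The deviation costs you only when the competing bid falls strictly between $160M and $659M; elsewhere both bids give the same outcome.
$623M: truthful payoff $0M, deviation payoff −$463M → loss $463M.
$215M: truthful payoff $0M, deviation payoff −$55M → loss $55M.
$362M: truthful payoff $0M, deviation payoff −$202M → loss $202M.
$394M: truthful payoff $0M, deviation payoff −$234M → loss $234M.
Total loss = $463M + $55M + $202M + $234M = $954M.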